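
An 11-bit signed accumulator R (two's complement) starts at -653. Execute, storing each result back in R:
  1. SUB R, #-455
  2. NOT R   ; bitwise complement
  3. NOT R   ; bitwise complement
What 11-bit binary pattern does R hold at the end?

Start: R = -653 = 10101110011.
R = -653 − (-455) = -198 = 11100111010
R = NOT 11100111010 = 00011000101 = 197
R = NOT 00011000101 = 11100111010 = -198

11100111010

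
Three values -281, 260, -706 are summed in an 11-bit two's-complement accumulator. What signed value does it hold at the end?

-727

-281 + 260 = -21 (11111101011)
-21 + (-706) = -727 (10100101001)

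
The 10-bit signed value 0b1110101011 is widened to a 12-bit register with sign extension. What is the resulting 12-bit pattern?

111110101011

MSB of 1110101011 is 1; replicate it into the new high bits.
11|1110101011 → 111110101011 (still -85).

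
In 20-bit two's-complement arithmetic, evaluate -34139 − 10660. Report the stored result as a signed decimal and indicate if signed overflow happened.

-34139 → 11110111101010100101
10660 → 00000010100110100100
Subtract via negate-and-add: invert 00000010100110100100 + 1 = 11111101011001011100 (i.e. -10660).
  11110111101010100101
+ 11111101011001011100
= 11110101000100000001  (discard carry-out 1)
Result 11110101000100000001: MSB = 1 → 1003777 − 1048576 = -44799.
Both addends (after negating the subtrahend) are negative and so is the stored result: no signed overflow.

-44799; no overflow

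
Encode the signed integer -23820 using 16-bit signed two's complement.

1010001011110100

|-23820| = 23820 = 0101110100001100 in 16 bits.
Invert the bits: 1010001011110011. Add 1: 1010001011110100.
Check: 1010001011110100 reads as 41716 − 65536 = -23820.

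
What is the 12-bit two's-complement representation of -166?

111101011010

|-166| = 166 = 000010100110 in 12 bits.
Invert the bits: 111101011001. Add 1: 111101011010.
Check: 111101011010 reads as 3930 − 4096 = -166.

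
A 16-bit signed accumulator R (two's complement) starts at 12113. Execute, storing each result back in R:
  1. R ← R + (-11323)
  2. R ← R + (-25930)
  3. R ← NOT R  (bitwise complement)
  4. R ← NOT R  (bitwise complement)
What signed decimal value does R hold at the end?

-25140

Start: R = 12113 = 0010111101010001.
R = 12113 + (-11323) = 790 = 0000001100010110
R = 790 + (-25930) = -25140 = 1001110111001100
R = NOT 1001110111001100 = 0110001000110011 = 25139
R = NOT 0110001000110011 = 1001110111001100 = -25140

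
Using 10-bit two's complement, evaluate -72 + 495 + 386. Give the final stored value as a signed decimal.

-215

-72 + 495 = 423 (0110100111)
423 + 386 = 809 → wraps to -215 (1100101001)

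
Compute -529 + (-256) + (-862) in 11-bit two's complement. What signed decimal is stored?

401

-529 + (-256) = -785 (10011101111)
-785 + (-862) = -1647 → wraps to 401 (00110010001)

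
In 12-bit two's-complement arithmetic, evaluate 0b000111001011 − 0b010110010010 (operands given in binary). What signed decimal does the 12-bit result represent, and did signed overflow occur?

0b000111001011 → 000111001011 = 459 (signed)
0b010110010010 → 010110010010 = 1426 (signed)
Subtract via negate-and-add: invert 010110010010 + 1 = 101001101110 (i.e. -1426).
  000111001011
+ 101001101110
= 110000111001
Result 110000111001: MSB = 1 → 3129 − 4096 = -967.
Addends (after negating the subtrahend) have opposite signs, so signed overflow cannot occur.

-967; no overflow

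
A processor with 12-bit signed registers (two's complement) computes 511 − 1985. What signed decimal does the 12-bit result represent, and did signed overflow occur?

-1474; no overflow

511 → 000111111111
1985 → 011111000001
Subtract via negate-and-add: invert 011111000001 + 1 = 100000111111 (i.e. -1985).
  000111111111
+ 100000111111
= 101000111110
Result 101000111110: MSB = 1 → 2622 − 4096 = -1474.
Addends (after negating the subtrahend) have opposite signs, so signed overflow cannot occur.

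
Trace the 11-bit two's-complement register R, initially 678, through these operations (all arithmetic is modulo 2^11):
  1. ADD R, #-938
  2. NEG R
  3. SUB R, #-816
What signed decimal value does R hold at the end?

Start: R = 678 = 01010100110.
R = 678 + (-938) = -260 = 11011111100
R = −(-260) = 260 = 00100000100
R = 260 − (-816) = 1076; wraps to -972 = 10000110100

-972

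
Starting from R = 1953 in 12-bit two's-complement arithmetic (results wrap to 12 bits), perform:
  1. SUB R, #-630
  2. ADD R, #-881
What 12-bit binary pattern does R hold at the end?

011010100110

Start: R = 1953 = 011110100001.
R = 1953 − (-630) = 2583; wraps to -1513 = 101000010111
R = -1513 + (-881) = -2394; wraps to 1702 = 011010100110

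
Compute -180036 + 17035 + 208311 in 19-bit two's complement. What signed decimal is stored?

45310

-180036 + 17035 = -163001 (1011000001101000111)
-163001 + 208311 = 45310 (0001011000011111110)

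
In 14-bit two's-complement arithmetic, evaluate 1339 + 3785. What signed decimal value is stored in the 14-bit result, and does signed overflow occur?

1339 → 00010100111011
3785 → 00111011001001
  00010100111011
+ 00111011001001
= 01010000000100
Result 01010000000100: MSB = 0 → value 5124.
Both addends are non-negative and so is the stored result: no signed overflow.

5124; no overflow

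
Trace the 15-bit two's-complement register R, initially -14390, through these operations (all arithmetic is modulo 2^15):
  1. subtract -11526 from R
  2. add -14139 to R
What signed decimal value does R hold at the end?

Start: R = -14390 = 100011111001010.
R = -14390 − (-11526) = -2864 = 111010011010000
R = -2864 + (-14139) = -17003; wraps to 15765 = 011110110010101

15765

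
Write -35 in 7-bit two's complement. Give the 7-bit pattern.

|-35| = 35 = 0100011 in 7 bits.
Invert the bits: 1011100. Add 1: 1011101.
Check: 1011101 reads as 93 − 128 = -35.

1011101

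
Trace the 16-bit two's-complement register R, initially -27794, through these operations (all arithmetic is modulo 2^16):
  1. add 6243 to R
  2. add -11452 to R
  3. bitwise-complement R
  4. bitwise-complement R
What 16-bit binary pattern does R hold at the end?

Start: R = -27794 = 1001001101101110.
R = -27794 + 6243 = -21551 = 1010101111010001
R = -21551 + (-11452) = -33003; wraps to 32533 = 0111111100010101
R = NOT 0111111100010101 = 1000000011101010 = -32534
R = NOT 1000000011101010 = 0111111100010101 = 32533

0111111100010101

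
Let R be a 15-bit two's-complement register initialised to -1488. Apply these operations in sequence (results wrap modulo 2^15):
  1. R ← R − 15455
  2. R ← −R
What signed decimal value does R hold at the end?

Start: R = -1488 = 111101000110000.
R = -1488 − 15455 = -16943; wraps to 15825 = 011110111010001
R = −(15825) = -15825 = 100001000101111

-15825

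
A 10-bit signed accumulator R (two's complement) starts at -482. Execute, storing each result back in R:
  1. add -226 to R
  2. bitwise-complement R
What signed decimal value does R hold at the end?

Start: R = -482 = 1000011110.
R = -482 + (-226) = -708; wraps to 316 = 0100111100
R = NOT 0100111100 = 1011000011 = -317

-317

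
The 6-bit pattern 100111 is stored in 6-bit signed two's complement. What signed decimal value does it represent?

-25

MSB is 1, so the value is negative.
Unsigned reading: 39. Subtract 2^6 = 64: 39 − 64 = -25.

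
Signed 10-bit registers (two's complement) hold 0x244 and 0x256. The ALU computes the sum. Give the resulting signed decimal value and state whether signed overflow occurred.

0x244 = 1001000100 = -444 (signed)
0x256 = 1001010110 = -426 (signed)
  1001000100
+ 1001010110
= 0010011010  (discard carry-out 1)
Result 0010011010: MSB = 0 → value 154.
Both addends are negative but the stored result is non-negative: signed overflow. The true value -444 + (-426) = -870 lies outside [-512, 511].

154; overflow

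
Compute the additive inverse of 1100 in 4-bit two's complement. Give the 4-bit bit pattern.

0100

Invert: 0011. Add 1: 0100.
Check: 1100 = -4, 0100 = 4.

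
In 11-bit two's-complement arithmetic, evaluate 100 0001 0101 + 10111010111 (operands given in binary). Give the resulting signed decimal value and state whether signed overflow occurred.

492; overflow

100 0001 0101 → 10000010101 = -1003 (signed)
10111010111 = -553 (signed)
  10000010101
+ 10111010111
= 00111101100  (discard carry-out 1)
Result 00111101100: MSB = 0 → value 492.
Both addends are negative but the stored result is non-negative: signed overflow. The true value -1003 + (-553) = -1556 lies outside [-1024, 1023].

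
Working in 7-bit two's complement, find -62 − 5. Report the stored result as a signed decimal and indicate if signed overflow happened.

61; overflow

-62 → 1000010
5 → 0000101
Subtract via negate-and-add: invert 0000101 + 1 = 1111011 (i.e. -5).
  1000010
+ 1111011
= 0111101  (discard carry-out 1)
Result 0111101: MSB = 0 → value 61.
Both addends (after negating the subtrahend) are negative but the stored result is non-negative: signed overflow. The true value -62 − 5 = -67 lies outside [-64, 63].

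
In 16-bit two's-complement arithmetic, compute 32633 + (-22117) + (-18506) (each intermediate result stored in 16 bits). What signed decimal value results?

32633 + (-22117) = 10516 (0010100100010100)
10516 + (-18506) = -7990 (1110000011001010)

-7990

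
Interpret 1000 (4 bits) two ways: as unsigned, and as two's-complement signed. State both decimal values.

Unsigned: 1000 = 8.
Signed: MSB=1 → 8 − 16 = -8.

unsigned = 8, signed = -8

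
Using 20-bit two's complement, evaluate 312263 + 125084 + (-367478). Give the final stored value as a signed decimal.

312263 + 125084 = 437347 (01101010110001100011)
437347 + (-367478) = 69869 (00010001000011101101)

69869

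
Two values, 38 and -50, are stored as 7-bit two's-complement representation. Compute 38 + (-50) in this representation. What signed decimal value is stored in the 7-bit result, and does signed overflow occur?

38 → 0100110
-50 → 1001110
  0100110
+ 1001110
= 1110100
Result 1110100: MSB = 1 → 116 − 128 = -12.
Addends have opposite signs, so signed overflow cannot occur.

-12; no overflow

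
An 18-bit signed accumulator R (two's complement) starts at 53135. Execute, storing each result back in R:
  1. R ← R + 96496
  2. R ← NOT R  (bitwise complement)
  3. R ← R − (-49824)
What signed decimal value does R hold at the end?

-99808

Start: R = 53135 = 001100111110001111.
R = 53135 + 96496 = 149631; wraps to -112513 = 100100100001111111
R = NOT 100100100001111111 = 011011011110000000 = 112512
R = 112512 − (-49824) = 162336; wraps to -99808 = 100111101000100000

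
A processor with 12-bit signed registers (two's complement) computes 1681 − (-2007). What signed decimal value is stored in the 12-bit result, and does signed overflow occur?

1681 → 011010010001
-2007 → 100000101001
Subtract via negate-and-add: invert 100000101001 + 1 = 011111010111 (i.e. 2007).
  011010010001
+ 011111010111
= 111001101000
Result 111001101000: MSB = 1 → 3688 − 4096 = -408.
Both addends (after negating the subtrahend) are non-negative but the stored result is negative: signed overflow. The true value 1681 − (-2007) = 3688 lies outside [-2048, 2047].

-408; overflow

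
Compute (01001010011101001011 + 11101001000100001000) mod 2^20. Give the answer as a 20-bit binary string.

  01001010011101001011
+ 11101001000100001000
= 00110011100001010011  (discard carry-out 1)

00110011100001010011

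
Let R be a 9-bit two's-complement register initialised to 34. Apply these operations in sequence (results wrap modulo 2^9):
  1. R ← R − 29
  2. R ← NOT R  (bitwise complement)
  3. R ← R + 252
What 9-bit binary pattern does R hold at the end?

011110110

Start: R = 34 = 000100010.
R = 34 − 29 = 5 = 000000101
R = NOT 000000101 = 111111010 = -6
R = -6 + 252 = 246 = 011110110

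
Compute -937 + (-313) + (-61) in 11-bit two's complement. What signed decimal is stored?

-937 + (-313) = -1250 → wraps to 798 (01100011110)
798 + (-61) = 737 (01011100001)

737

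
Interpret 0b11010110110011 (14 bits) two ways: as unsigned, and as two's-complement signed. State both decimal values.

unsigned = 13747, signed = -2637

Unsigned: 11010110110011 = 13747.
Signed: MSB=1 → 13747 − 16384 = -2637.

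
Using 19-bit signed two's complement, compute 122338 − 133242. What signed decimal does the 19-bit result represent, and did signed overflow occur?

-10904; no overflow

122338 → 0011101110111100010
133242 → 0100000100001111010
Subtract via negate-and-add: invert 0100000100001111010 + 1 = 1011111011110000110 (i.e. -133242).
  0011101110111100010
+ 1011111011110000110
= 1111101010101101000
Result 1111101010101101000: MSB = 1 → 513384 − 524288 = -10904.
Addends (after negating the subtrahend) have opposite signs, so signed overflow cannot occur.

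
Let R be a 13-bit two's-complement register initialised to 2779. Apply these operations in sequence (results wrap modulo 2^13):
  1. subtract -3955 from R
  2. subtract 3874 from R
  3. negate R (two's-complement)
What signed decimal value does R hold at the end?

-2860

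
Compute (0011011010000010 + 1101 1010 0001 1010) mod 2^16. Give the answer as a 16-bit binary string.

0001000010011100

  0011011010000010
+ 1101101000011010
= 0001000010011100  (discard carry-out 1)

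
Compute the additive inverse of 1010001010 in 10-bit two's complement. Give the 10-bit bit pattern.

0101110110

Invert: 0101110101. Add 1: 0101110110.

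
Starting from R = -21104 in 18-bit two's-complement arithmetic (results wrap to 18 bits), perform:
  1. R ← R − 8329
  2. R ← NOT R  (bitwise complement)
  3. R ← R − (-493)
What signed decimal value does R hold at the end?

29925

Start: R = -21104 = 111010110110010000.
R = -21104 − 8329 = -29433 = 111000110100000111
R = NOT 111000110100000111 = 000111001011111000 = 29432
R = 29432 − (-493) = 29925 = 000111010011100101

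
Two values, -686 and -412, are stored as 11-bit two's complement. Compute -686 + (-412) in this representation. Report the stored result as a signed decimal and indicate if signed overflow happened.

950; overflow

-686 → 10101010010
-412 → 11001100100
  10101010010
+ 11001100100
= 01110110110  (discard carry-out 1)
Result 01110110110: MSB = 0 → value 950.
Both addends are negative but the stored result is non-negative: signed overflow. The true value -686 + (-412) = -1098 lies outside [-1024, 1023].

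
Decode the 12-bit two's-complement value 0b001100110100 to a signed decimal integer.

MSB is 0, so the value is non-negative: 001100110100 = 820.

820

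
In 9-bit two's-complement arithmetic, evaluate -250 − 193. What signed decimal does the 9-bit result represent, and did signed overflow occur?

-250 → 100000110
193 → 011000001
Subtract via negate-and-add: invert 011000001 + 1 = 100111111 (i.e. -193).
  100000110
+ 100111111
= 001000101  (discard carry-out 1)
Result 001000101: MSB = 0 → value 69.
Both addends (after negating the subtrahend) are negative but the stored result is non-negative: signed overflow. The true value -250 − 193 = -443 lies outside [-256, 255].

69; overflow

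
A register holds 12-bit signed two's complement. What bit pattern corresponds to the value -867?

|-867| = 867 = 001101100011 in 12 bits.
Invert the bits: 110010011100. Add 1: 110010011101.
Check: 110010011101 reads as 3229 − 4096 = -867.

110010011101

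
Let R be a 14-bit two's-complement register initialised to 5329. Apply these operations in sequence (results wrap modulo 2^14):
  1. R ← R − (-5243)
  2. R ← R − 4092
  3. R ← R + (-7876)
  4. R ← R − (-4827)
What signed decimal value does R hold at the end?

3431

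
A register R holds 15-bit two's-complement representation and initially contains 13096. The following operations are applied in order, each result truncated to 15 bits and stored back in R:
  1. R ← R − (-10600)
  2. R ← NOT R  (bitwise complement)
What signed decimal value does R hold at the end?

9071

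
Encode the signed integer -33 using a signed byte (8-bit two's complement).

11011111

|-33| = 33 = 00100001 in 8 bits.
Invert the bits: 11011110. Add 1: 11011111.
Check: 11011111 reads as 223 − 256 = -33.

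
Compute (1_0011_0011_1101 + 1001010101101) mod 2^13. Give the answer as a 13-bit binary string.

0010111101010

  1001100111101
+ 1001010101101
= 0010111101010  (discard carry-out 1)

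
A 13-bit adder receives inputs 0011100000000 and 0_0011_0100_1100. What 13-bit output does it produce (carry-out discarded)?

0101001001100

  0011100000000
+ 0001101001100
= 0101001001100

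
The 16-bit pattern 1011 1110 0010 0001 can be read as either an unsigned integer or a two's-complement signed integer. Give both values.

unsigned = 48673, signed = -16863

Unsigned: 1011111000100001 = 48673.
Signed: MSB=1 → 48673 − 65536 = -16863.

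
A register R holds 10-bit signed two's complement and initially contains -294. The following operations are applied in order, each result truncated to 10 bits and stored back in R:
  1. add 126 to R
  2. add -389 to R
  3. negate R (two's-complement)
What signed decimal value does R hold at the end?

Start: R = -294 = 1011011010.
R = -294 + 126 = -168 = 1101011000
R = -168 + (-389) = -557; wraps to 467 = 0111010011
R = −(467) = -467 = 1000101101

-467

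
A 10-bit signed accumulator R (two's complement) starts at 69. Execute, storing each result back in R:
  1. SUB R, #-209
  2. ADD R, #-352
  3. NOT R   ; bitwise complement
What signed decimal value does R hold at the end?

73

Start: R = 69 = 0001000101.
R = 69 − (-209) = 278 = 0100010110
R = 278 + (-352) = -74 = 1110110110
R = NOT 1110110110 = 0001001001 = 73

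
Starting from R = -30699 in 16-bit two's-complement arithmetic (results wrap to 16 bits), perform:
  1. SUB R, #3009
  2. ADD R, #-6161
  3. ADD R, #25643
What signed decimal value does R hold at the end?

-14226

Start: R = -30699 = 1000100000010101.
R = -30699 − 3009 = -33708; wraps to 31828 = 0111110001010100
R = 31828 + (-6161) = 25667 = 0110010001000011
R = 25667 + 25643 = 51310; wraps to -14226 = 1100100001101110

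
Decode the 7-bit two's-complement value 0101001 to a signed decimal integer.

MSB is 0, so the value is non-negative: 0101001 = 41.

41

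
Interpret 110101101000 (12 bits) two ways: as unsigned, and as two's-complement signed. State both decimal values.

unsigned = 3432, signed = -664

Unsigned: 110101101000 = 3432.
Signed: MSB=1 → 3432 − 4096 = -664.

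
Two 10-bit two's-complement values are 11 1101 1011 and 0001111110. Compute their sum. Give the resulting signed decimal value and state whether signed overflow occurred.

11 1101 1011 → 1111011011 = -37 (signed)
0001111110 = 126 (signed)
  1111011011
+ 0001111110
= 0001011001  (discard carry-out 1)
Result 0001011001: MSB = 0 → value 89.
Addends have opposite signs, so signed overflow cannot occur.

89; no overflow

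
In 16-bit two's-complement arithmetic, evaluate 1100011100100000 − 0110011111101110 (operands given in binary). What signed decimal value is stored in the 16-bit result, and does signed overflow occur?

1100011100100000 = -14560 (signed)
0110011111101110 = 26606 (signed)
Subtract via negate-and-add: invert 0110011111101110 + 1 = 1001100000010010 (i.e. -26606).
  1100011100100000
+ 1001100000010010
= 0101111100110010  (discard carry-out 1)
Result 0101111100110010: MSB = 0 → value 24370.
Both addends (after negating the subtrahend) are negative but the stored result is non-negative: signed overflow. The true value -14560 − 26606 = -41166 lies outside [-32768, 32767].

24370; overflow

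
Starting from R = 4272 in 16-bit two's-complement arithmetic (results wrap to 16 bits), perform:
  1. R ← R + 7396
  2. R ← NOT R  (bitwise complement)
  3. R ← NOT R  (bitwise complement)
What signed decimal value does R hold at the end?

Start: R = 4272 = 0001000010110000.
R = 4272 + 7396 = 11668 = 0010110110010100
R = NOT 0010110110010100 = 1101001001101011 = -11669
R = NOT 1101001001101011 = 0010110110010100 = 11668

11668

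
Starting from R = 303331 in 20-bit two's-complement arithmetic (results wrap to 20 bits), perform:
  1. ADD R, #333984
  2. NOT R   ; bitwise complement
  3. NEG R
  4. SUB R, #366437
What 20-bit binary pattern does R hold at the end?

Start: R = 303331 = 01001010000011100011.
R = 303331 + 333984 = 637315; wraps to -411261 = 10011011100110000011
R = NOT 10011011100110000011 = 01100100011001111100 = 411260
R = −(411260) = -411260 = 10011011100110000100
R = -411260 − 366437 = -777697; wraps to 270879 = 01000010001000011111

01000010001000011111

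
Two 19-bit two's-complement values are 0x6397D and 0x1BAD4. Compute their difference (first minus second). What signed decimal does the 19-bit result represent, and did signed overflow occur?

-229719; no overflow

0x6397D = 1100011100101111101 = -116355 (signed)
0x1BAD4 = 0011011101011010100 = 113364 (signed)
Subtract via negate-and-add: invert 0011011101011010100 + 1 = 1100100010100101100 (i.e. -113364).
  1100011100101111101
+ 1100100010100101100
= 1000111111010101001  (discard carry-out 1)
Result 1000111111010101001: MSB = 1 → 294569 − 524288 = -229719.
Both addends (after negating the subtrahend) are negative and so is the stored result: no signed overflow.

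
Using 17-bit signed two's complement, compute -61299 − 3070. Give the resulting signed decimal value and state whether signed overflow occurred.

-64369; no overflow

-61299 → 10001000010001101
3070 → 00000101111111110
Subtract via negate-and-add: invert 00000101111111110 + 1 = 11111010000000010 (i.e. -3070).
  10001000010001101
+ 11111010000000010
= 10000010010001111  (discard carry-out 1)
Result 10000010010001111: MSB = 1 → 66703 − 131072 = -64369.
Both addends (after negating the subtrahend) are negative and so is the stored result: no signed overflow.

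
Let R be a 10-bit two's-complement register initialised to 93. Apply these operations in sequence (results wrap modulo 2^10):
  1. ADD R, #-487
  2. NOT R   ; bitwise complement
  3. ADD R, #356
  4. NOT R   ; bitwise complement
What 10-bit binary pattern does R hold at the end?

0100010010

Start: R = 93 = 0001011101.
R = 93 + (-487) = -394 = 1001110110
R = NOT 1001110110 = 0110001001 = 393
R = 393 + 356 = 749; wraps to -275 = 1011101101
R = NOT 1011101101 = 0100010010 = 274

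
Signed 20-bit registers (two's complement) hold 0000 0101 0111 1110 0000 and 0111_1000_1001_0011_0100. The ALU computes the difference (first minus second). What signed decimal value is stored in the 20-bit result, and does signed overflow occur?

0000 0101 0111 1110 0000 → 00000101011111100000 = 22496 (signed)
0111_1000_1001_0011_0100 → 01111000100100110100 = 493876 (signed)
Subtract via negate-and-add: invert 01111000100100110100 + 1 = 10000111011011001100 (i.e. -493876).
  00000101011111100000
+ 10000111011011001100
= 10001100111010101100
Result 10001100111010101100: MSB = 1 → 577196 − 1048576 = -471380.
Addends (after negating the subtrahend) have opposite signs, so signed overflow cannot occur.

-471380; no overflow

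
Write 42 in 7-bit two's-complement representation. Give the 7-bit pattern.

0101010

42 is non-negative, so write it directly in 7 bits: 0101010.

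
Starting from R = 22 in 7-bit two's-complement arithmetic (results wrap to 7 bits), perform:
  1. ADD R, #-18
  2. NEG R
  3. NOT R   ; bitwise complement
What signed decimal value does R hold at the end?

Start: R = 22 = 0010110.
R = 22 + (-18) = 4 = 0000100
R = −(4) = -4 = 1111100
R = NOT 1111100 = 0000011 = 3

3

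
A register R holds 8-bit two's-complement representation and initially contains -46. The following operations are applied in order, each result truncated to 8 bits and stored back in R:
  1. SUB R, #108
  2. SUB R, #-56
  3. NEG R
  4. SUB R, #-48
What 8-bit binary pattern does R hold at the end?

10010010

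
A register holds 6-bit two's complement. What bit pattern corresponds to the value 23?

010111

23 is non-negative, so write it directly in 6 bits: 010111.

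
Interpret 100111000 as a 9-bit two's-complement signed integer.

-200

MSB is 1, so the value is negative.
Invert: 011000111. Add 1: 011001000 = 200. So the value is −200.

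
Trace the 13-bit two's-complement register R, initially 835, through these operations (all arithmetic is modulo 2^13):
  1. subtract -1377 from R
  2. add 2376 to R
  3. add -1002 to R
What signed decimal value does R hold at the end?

3586

Start: R = 835 = 0001101000011.
R = 835 − (-1377) = 2212 = 0100010100100
R = 2212 + 2376 = 4588; wraps to -3604 = 1000111101100
R = -3604 + (-1002) = -4606; wraps to 3586 = 0111000000010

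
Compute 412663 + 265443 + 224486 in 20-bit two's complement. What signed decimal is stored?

412663 + 265443 = 678106 → wraps to -370470 (10100101100011011010)
-370470 + 224486 = -145984 (11011100010111000000)

-145984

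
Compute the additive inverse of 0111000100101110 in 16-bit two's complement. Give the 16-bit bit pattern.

1000111011010010

Invert: 1000111011010001. Add 1: 1000111011010010.
Check: 0111000100101110 = 28974, 1000111011010010 = -28974.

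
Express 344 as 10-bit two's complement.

0101011000

344 is non-negative, so write it directly in 10 bits: 0101011000.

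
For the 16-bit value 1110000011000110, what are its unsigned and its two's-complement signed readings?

Unsigned: 1110000011000110 = 57542.
Signed: MSB=1 → 57542 − 65536 = -7994.

unsigned = 57542, signed = -7994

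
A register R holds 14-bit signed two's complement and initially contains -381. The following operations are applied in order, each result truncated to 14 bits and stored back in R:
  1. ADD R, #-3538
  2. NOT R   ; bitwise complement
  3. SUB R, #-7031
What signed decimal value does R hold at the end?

Start: R = -381 = 11111010000011.
R = -381 + (-3538) = -3919 = 11000010110001
R = NOT 11000010110001 = 00111101001110 = 3918
R = 3918 − (-7031) = 10949; wraps to -5435 = 10101011000101

-5435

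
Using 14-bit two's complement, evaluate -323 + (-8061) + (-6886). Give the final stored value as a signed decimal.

1114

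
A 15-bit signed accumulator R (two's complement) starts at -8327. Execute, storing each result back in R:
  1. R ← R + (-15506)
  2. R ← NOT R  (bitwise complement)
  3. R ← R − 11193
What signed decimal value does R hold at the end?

12639

Start: R = -8327 = 101111101111001.
R = -8327 + (-15506) = -23833; wraps to 8935 = 010001011100111
R = NOT 010001011100111 = 101110100011000 = -8936
R = -8936 − 11193 = -20129; wraps to 12639 = 011000101011111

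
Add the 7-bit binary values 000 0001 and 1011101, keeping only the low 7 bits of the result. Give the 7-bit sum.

  0000001
+ 1011101
= 1011110

1011110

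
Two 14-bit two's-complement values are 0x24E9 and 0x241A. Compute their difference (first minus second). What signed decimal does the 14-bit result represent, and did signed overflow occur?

0x24E9 = 10010011101001 = -6935 (signed)
0x241A = 10010000011010 = -7142 (signed)
Subtract via negate-and-add: invert 10010000011010 + 1 = 01101111100110 (i.e. 7142).
  10010011101001
+ 01101111100110
= 00000011001111  (discard carry-out 1)
Result 00000011001111: MSB = 0 → value 207.
Addends (after negating the subtrahend) have opposite signs, so signed overflow cannot occur.

207; no overflow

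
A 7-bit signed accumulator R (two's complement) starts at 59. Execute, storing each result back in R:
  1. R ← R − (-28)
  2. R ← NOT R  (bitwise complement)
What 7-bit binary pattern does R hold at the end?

Start: R = 59 = 0111011.
R = 59 − (-28) = 87; wraps to -41 = 1010111
R = NOT 1010111 = 0101000 = 40

0101000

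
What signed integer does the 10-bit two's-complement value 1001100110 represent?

MSB is 1, so the value is negative.
Invert: 0110011001. Add 1: 0110011010 = 410. So the value is −410.

-410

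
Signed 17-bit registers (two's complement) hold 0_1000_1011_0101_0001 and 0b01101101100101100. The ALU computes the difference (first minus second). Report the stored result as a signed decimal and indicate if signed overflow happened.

-20443; no overflow

0_1000_1011_0101_0001 → 01000101101010001 = 35665 (signed)
0b01101101100101100 → 01101101100101100 = 56108 (signed)
Subtract via negate-and-add: invert 01101101100101100 + 1 = 10010010011010100 (i.e. -56108).
  01000101101010001
+ 10010010011010100
= 11011000000100101
Result 11011000000100101: MSB = 1 → 110629 − 131072 = -20443.
Addends (after negating the subtrahend) have opposite signs, so signed overflow cannot occur.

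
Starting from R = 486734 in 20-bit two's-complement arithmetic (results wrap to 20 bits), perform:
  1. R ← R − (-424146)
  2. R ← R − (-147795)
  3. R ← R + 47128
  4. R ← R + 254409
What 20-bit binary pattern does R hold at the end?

Start: R = 486734 = 01110110110101001110.
R = 486734 − (-424146) = 910880; wraps to -137696 = 11011110011000100000
R = -137696 − (-147795) = 10099 = 00000010011101110011
R = 10099 + 47128 = 57227 = 00001101111110001011
R = 57227 + 254409 = 311636 = 01001100000101010100

01001100000101010100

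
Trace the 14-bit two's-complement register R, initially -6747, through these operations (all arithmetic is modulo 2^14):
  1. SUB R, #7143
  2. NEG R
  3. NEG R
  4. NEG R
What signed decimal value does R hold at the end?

Start: R = -6747 = 10010110100101.
R = -6747 − 7143 = -13890; wraps to 2494 = 00100110111110
R = −(2494) = -2494 = 11011001000010
R = −(-2494) = 2494 = 00100110111110
R = −(2494) = -2494 = 11011001000010

-2494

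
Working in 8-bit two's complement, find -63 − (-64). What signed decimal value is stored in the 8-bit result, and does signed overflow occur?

-63 → 11000001
-64 → 11000000
Subtract via negate-and-add: invert 11000000 + 1 = 01000000 (i.e. 64).
  11000001
+ 01000000
= 00000001  (discard carry-out 1)
Result 00000001: MSB = 0 → value 1.
Addends (after negating the subtrahend) have opposite signs, so signed overflow cannot occur.

1; no overflow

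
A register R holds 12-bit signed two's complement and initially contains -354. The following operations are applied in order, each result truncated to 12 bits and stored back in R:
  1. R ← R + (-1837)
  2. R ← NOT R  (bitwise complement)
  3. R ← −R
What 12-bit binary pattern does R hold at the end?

011101110010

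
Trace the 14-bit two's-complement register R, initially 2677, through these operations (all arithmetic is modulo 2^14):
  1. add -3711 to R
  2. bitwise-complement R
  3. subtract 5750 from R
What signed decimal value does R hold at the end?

Start: R = 2677 = 00101001110101.
R = 2677 + (-3711) = -1034 = 11101111110110
R = NOT 11101111110110 = 00010000001001 = 1033
R = 1033 − 5750 = -4717 = 10110110010011

-4717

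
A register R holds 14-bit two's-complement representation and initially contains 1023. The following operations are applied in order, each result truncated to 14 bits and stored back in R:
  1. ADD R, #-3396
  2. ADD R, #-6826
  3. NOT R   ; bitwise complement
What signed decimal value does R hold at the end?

Start: R = 1023 = 00001111111111.
R = 1023 + (-3396) = -2373 = 11011010111011
R = -2373 + (-6826) = -9199; wraps to 7185 = 01110000010001
R = NOT 01110000010001 = 10001111101110 = -7186

-7186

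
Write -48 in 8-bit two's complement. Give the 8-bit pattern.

11010000

|-48| = 48 = 00110000 in 8 bits.
Invert the bits: 11001111. Add 1: 11010000.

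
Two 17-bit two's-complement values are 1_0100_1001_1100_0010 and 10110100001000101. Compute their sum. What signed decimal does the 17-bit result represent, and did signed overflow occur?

1_0100_1001_1100_0010 → 10100100111000010 = -46654 (signed)
10110100001000101 = -38843 (signed)
  10100100111000010
+ 10110100001000101
= 01011001000000111  (discard carry-out 1)
Result 01011001000000111: MSB = 0 → value 45575.
Both addends are negative but the stored result is non-negative: signed overflow. The true value -46654 + (-38843) = -85497 lies outside [-65536, 65535].

45575; overflow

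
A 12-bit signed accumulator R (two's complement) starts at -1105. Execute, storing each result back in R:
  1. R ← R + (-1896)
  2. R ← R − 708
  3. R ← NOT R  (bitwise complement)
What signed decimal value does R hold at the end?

Start: R = -1105 = 101110101111.
R = -1105 + (-1896) = -3001; wraps to 1095 = 010001000111
R = 1095 − 708 = 387 = 000110000011
R = NOT 000110000011 = 111001111100 = -388

-388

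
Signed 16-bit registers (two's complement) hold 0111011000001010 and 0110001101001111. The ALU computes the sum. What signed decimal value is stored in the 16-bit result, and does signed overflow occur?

-9895; overflow

0111011000001010 = 30218 (signed)
0110001101001111 = 25423 (signed)
  0111011000001010
+ 0110001101001111
= 1101100101011001
Result 1101100101011001: MSB = 1 → 55641 − 65536 = -9895.
Both addends are non-negative but the stored result is negative: signed overflow. The true value 30218 + 25423 = 55641 lies outside [-32768, 32767].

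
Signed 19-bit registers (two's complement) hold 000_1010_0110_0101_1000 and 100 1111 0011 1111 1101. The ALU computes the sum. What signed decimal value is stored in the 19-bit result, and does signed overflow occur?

000_1010_0110_0101_1000 → 0001010011001011000 = 42584 (signed)
100 1111 0011 1111 1101 → 1001111001111111101 = -199683 (signed)
  0001010011001011000
+ 1001111001111111101
= 1011001101001010101
Result 1011001101001010101: MSB = 1 → 367189 − 524288 = -157099.
Addends have opposite signs, so signed overflow cannot occur.

-157099; no overflow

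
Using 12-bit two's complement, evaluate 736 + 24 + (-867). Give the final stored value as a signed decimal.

736 + 24 = 760 (001011111000)
760 + (-867) = -107 (111110010101)

-107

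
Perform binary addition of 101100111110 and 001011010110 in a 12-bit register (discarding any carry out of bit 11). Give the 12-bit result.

  101100111110
+ 001011010110
= 111000010100

111000010100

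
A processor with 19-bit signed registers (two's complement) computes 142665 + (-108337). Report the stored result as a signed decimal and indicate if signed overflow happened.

142665 → 0100010110101001001
-108337 → 1100101100011001111
  0100010110101001001
+ 1100101100011001111
= 0001000011000011000  (discard carry-out 1)
Result 0001000011000011000: MSB = 0 → value 34328.
Addends have opposite signs, so signed overflow cannot occur.

34328; no overflow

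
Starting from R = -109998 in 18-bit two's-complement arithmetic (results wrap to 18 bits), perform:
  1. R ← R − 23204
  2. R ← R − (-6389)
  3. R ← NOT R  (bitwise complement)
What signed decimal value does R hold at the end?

126812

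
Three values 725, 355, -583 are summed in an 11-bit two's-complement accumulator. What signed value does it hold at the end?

497

725 + 355 = 1080 → wraps to -968 (10000111000)
-968 + (-583) = -1551 → wraps to 497 (00111110001)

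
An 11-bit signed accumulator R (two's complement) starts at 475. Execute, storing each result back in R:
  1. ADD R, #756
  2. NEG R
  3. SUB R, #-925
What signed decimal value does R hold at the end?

-306

Start: R = 475 = 00111011011.
R = 475 + 756 = 1231; wraps to -817 = 10011001111
R = −(-817) = 817 = 01100110001
R = 817 − (-925) = 1742; wraps to -306 = 11011001110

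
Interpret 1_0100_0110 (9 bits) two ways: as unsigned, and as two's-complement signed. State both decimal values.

unsigned = 326, signed = -186

Unsigned: 101000110 = 326.
Signed: MSB=1 → 326 − 512 = -186.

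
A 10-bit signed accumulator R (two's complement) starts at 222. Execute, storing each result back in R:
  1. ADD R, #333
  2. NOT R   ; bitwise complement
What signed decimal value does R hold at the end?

Start: R = 222 = 0011011110.
R = 222 + 333 = 555; wraps to -469 = 1000101011
R = NOT 1000101011 = 0111010100 = 468

468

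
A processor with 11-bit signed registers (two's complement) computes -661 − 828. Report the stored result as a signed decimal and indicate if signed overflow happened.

-661 → 10101101011
828 → 01100111100
Subtract via negate-and-add: invert 01100111100 + 1 = 10011000100 (i.e. -828).
  10101101011
+ 10011000100
= 01000101111  (discard carry-out 1)
Result 01000101111: MSB = 0 → value 559.
Both addends (after negating the subtrahend) are negative but the stored result is non-negative: signed overflow. The true value -661 − 828 = -1489 lies outside [-1024, 1023].

559; overflow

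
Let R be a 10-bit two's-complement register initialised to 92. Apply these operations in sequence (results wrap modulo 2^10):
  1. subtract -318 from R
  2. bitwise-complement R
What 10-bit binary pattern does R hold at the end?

Start: R = 92 = 0001011100.
R = 92 − (-318) = 410 = 0110011010
R = NOT 0110011010 = 1001100101 = -411

1001100101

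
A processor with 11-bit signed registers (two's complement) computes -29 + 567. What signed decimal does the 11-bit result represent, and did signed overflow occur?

-29 → 11111100011
567 → 01000110111
  11111100011
+ 01000110111
= 01000011010  (discard carry-out 1)
Result 01000011010: MSB = 0 → value 538.
Addends have opposite signs, so signed overflow cannot occur.

538; no overflow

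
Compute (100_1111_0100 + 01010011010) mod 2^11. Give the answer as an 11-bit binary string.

  10011110100
+ 01010011010
= 11110001110

11110001110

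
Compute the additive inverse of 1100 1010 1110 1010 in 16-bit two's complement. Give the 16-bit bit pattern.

0011010100010110

Invert: 0011010100010101. Add 1: 0011010100010110.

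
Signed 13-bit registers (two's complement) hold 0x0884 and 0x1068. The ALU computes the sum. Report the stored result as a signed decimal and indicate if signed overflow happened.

0x0884 = 0100010000100 = 2180 (signed)
0x1068 = 1000001101000 = -3992 (signed)
  0100010000100
+ 1000001101000
= 1100011101100
Result 1100011101100: MSB = 1 → 6380 − 8192 = -1812.
Addends have opposite signs, so signed overflow cannot occur.

-1812; no overflow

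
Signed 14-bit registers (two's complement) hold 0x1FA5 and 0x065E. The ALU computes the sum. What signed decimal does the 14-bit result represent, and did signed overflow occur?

0x1FA5 = 01111110100101 = 8101 (signed)
0x065E = 00011001011110 = 1630 (signed)
  01111110100101
+ 00011001011110
= 10011000000011
Result 10011000000011: MSB = 1 → 9731 − 16384 = -6653.
Both addends are non-negative but the stored result is negative: signed overflow. The true value 8101 + 1630 = 9731 lies outside [-8192, 8191].

-6653; overflow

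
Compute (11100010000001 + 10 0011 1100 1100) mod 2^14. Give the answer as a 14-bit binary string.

  11100010000001
+ 10001111001100
= 01110001001101  (discard carry-out 1)

01110001001101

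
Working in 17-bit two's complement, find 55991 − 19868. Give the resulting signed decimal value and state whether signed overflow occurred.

36123; no overflow

55991 → 01101101010110111
19868 → 00100110110011100
Subtract via negate-and-add: invert 00100110110011100 + 1 = 11011001001100100 (i.e. -19868).
  01101101010110111
+ 11011001001100100
= 01000110100011011  (discard carry-out 1)
Result 01000110100011011: MSB = 0 → value 36123.
Addends (after negating the subtrahend) have opposite signs, so signed overflow cannot occur.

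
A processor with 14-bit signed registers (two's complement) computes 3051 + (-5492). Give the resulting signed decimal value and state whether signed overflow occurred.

3051 → 00101111101011
-5492 → 10101010001100
  00101111101011
+ 10101010001100
= 11011001110111
Result 11011001110111: MSB = 1 → 13943 − 16384 = -2441.
Addends have opposite signs, so signed overflow cannot occur.

-2441; no overflow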